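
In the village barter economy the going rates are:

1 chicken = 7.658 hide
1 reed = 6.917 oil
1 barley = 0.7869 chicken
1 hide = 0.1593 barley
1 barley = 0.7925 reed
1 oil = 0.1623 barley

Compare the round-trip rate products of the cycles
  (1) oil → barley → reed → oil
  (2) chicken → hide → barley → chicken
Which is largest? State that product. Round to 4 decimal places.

(1) 0.1623 × 0.7925 × 6.917 = 0.88968
(2) 7.658 × 0.1593 × 0.7869 = 0.95995
Highest is cycle (2) at 0.9600 (≤1, no arbitrage).

0.9600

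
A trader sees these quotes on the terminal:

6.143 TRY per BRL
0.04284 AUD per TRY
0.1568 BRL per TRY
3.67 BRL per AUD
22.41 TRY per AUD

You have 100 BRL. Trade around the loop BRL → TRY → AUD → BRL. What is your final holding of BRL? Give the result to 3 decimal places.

96.582

100 BRL × 6.143 = 614.3 TRY
614.3 TRY × 0.04284 = 26.316612 AUD
26.316612 AUD × 3.67 = 96.58196604 BRL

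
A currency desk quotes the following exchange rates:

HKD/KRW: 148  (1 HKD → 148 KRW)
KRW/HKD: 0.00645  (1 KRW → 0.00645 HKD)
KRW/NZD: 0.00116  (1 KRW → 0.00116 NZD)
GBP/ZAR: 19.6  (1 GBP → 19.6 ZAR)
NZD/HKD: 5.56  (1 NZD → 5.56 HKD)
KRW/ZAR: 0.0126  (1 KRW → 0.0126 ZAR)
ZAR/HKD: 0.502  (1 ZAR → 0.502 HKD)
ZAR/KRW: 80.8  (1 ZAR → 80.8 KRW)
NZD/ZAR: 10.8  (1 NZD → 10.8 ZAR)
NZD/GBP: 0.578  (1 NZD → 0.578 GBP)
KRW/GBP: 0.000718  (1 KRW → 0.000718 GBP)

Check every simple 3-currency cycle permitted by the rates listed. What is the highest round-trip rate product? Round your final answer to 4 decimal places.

1.1371

ZAR→KRW→GBP→ZAR: 80.8 × 0.000718 × 19.6 = 1.13708
ZAR→KRW→NZD→ZAR: 80.8 × 0.00116 × 10.8 = 1.01226
HKD→KRW→NZD→HKD: 148 × 0.00116 × 5.56 = 0.95454
HKD→KRW→ZAR→HKD: 148 × 0.0126 × 0.502 = 0.93613
Maximum is ZAR→KRW→GBP→ZAR at 1.1371; arbitrage exists.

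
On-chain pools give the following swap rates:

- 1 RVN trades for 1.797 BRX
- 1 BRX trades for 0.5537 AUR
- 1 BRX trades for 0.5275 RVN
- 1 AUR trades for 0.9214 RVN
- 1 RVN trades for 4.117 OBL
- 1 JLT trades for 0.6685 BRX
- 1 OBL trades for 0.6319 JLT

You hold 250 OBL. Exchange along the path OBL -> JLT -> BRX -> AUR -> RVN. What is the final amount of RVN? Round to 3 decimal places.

53.878

250 OBL × 0.6319 = 157.975 JLT
157.975 JLT × 0.6685 = 105.6062875 BRX
105.6062875 BRX × 0.5537 = 58.47420138875 AUR
58.47420138875 AUR × 0.9214 = 53.87812915959425 RVN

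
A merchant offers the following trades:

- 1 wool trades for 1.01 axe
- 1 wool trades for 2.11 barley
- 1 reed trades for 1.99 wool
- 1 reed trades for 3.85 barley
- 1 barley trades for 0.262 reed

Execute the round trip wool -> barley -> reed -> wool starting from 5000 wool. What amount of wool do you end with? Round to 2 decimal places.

5500.56

5000 wool × 2.11 = 10550 barley
10550 barley × 0.262 = 2764.1 reed
2764.1 reed × 1.99 = 5500.559 wool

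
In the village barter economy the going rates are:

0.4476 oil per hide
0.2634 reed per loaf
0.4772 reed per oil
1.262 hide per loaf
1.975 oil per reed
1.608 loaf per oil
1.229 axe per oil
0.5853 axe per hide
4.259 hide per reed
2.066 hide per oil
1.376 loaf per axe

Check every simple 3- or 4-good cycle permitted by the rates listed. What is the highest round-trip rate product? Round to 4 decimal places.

1.0164

loaf→hide→axe→loaf: 1.262 × 0.5853 × 1.376 = 1.01638
loaf→hide→oil→axe→loaf: 1.262 × 0.4476 × 1.229 × 1.376 = 0.95526
reed→hide→oil→reed: 4.259 × 0.4476 × 0.4772 = 0.90970
loaf→hide→oil→loaf: 1.262 × 0.4476 × 1.608 = 0.90831
reed→hide→axe→loaf→reed: 4.259 × 0.5853 × 1.376 × 0.2634 = 0.90348
reed→oil→axe→loaf→reed: 1.975 × 1.229 × 1.376 × 0.2634 = 0.87974
reed→oil→loaf→reed: 1.975 × 1.608 × 0.2634 = 0.83651
reed→hide→oil→loaf→reed: 4.259 × 0.4476 × 1.608 × 0.2634 = 0.80742
Maximum is loaf→hide→axe→loaf at 1.0164; arbitrage exists.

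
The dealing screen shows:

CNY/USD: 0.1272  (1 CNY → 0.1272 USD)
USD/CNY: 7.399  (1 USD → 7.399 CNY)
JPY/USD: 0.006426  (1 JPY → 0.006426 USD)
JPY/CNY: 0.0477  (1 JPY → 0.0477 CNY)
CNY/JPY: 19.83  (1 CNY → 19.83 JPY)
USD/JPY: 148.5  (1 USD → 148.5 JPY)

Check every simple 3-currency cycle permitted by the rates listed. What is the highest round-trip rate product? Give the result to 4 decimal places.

0.9428

USD→CNY→JPY→USD: 7.399 × 19.83 × 0.006426 = 0.94284
USD→JPY→CNY→USD: 148.5 × 0.0477 × 0.1272 = 0.90101
Maximum is USD→CNY→JPY→USD at 0.9428; no arbitrage — every cycle loses value.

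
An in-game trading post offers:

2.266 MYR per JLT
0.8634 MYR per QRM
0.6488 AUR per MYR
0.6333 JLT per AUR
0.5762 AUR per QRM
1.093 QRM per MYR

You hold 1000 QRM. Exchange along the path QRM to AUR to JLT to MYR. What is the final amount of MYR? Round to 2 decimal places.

1000 QRM × 0.5762 = 576.2 AUR
576.2 AUR × 0.6333 = 364.90746 JLT
364.90746 JLT × 2.266 = 826.88030436 MYR

826.88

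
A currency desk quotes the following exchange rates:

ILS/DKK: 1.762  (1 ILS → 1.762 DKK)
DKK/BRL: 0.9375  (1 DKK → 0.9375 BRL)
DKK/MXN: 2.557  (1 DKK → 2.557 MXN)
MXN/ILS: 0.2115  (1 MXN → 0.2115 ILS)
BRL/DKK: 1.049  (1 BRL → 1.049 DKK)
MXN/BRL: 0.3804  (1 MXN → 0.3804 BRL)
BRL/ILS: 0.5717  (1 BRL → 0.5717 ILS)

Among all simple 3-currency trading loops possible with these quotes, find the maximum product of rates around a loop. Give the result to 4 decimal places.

DKK→MXN→BRL→DKK: 2.557 × 0.3804 × 1.049 = 1.02034
DKK→MXN→ILS→DKK: 2.557 × 0.2115 × 1.762 = 0.95290
DKK→BRL→ILS→DKK: 0.9375 × 0.5717 × 1.762 = 0.94438
Maximum is DKK→MXN→BRL→DKK at 1.0203; arbitrage exists.

1.0203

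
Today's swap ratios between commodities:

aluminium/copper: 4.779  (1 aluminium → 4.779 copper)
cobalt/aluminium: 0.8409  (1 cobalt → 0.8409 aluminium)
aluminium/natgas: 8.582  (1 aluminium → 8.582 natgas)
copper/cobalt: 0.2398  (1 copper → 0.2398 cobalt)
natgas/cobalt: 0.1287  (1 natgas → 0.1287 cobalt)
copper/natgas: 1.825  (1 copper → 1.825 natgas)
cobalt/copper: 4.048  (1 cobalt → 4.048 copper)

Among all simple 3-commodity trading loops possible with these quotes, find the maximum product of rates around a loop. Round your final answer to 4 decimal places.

aluminium→copper→cobalt→aluminium: 4.779 × 0.2398 × 0.8409 = 0.96367
copper→natgas→cobalt→copper: 1.825 × 0.1287 × 4.048 = 0.95078
aluminium→natgas→cobalt→aluminium: 8.582 × 0.1287 × 0.8409 = 0.92878
Maximum is aluminium→copper→cobalt→aluminium at 0.9637; no arbitrage — every cycle loses value.

0.9637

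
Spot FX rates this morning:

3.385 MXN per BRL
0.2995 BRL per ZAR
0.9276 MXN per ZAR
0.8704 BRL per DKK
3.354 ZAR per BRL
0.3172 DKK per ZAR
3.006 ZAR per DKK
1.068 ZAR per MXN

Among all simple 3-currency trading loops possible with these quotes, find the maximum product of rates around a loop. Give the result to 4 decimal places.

1.0827

MXN→ZAR→BRL→MXN: 1.068 × 0.2995 × 3.385 = 1.08275
DKK→BRL→ZAR→DKK: 0.8704 × 3.354 × 0.3172 = 0.92601
Maximum is MXN→ZAR→BRL→MXN at 1.0827; arbitrage exists.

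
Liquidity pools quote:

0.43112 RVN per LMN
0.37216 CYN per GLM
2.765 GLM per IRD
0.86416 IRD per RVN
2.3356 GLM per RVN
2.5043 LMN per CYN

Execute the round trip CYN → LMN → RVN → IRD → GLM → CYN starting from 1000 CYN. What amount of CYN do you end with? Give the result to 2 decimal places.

1000 CYN × 2.5043 = 2504.3 LMN
2504.3 LMN × 0.43112 = 1079.653816 RVN
1079.653816 RVN × 0.86416 = 932.99364163456 IRD
932.99364163456 IRD × 2.765 = 2579.7274191195584 GLM
2579.7274191195584 GLM × 0.37216 = 960.071356299534854144 CYN

960.07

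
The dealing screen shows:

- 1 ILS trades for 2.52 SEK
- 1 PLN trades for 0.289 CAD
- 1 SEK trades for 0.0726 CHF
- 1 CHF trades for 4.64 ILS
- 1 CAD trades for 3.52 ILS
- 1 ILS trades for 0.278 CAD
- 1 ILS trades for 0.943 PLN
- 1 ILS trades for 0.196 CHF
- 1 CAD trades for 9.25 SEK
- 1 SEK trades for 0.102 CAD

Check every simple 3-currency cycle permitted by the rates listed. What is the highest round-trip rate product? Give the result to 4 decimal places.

0.9593

CAD→ILS→PLN→CAD: 3.52 × 0.943 × 0.289 = 0.95930
CAD→ILS→SEK→CAD: 3.52 × 2.52 × 0.102 = 0.90478
CHF→ILS→SEK→CHF: 4.64 × 2.52 × 0.0726 = 0.84890
Maximum is CAD→ILS→PLN→CAD at 0.9593; no arbitrage — every cycle loses value.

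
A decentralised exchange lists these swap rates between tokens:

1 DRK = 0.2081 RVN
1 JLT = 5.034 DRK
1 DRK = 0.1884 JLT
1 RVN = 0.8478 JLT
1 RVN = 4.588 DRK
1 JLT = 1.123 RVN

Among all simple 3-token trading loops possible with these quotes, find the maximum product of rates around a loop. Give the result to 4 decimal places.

0.9707

JLT→RVN→DRK→JLT: 1.123 × 4.588 × 0.1884 = 0.97070
JLT→DRK→RVN→JLT: 5.034 × 0.2081 × 0.8478 = 0.88813
Maximum is JLT→RVN→DRK→JLT at 0.9707; no arbitrage — every cycle loses value.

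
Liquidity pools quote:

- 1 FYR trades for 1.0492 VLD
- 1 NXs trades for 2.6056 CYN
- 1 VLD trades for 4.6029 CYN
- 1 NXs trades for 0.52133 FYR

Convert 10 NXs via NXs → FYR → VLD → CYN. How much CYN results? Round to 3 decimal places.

25.177

10 NXs × 0.52133 = 5.2133 FYR
5.2133 FYR × 1.0492 = 5.46979436 VLD
5.46979436 VLD × 4.6029 = 25.176916459644 CYN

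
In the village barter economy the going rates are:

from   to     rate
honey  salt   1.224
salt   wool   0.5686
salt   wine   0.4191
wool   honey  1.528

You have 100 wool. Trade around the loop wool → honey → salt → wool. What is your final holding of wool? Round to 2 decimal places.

106.34

100 wool × 1.528 = 152.8 honey
152.8 honey × 1.224 = 187.0272 salt
187.0272 salt × 0.5686 = 106.34366592 wool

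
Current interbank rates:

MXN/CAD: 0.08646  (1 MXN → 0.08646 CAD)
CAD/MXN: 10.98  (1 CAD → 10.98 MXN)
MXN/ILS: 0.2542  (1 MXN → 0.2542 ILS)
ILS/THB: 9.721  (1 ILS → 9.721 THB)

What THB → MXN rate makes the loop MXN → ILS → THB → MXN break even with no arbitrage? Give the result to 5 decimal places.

0.40468

Known legs of the cycle: 0.2542 × 9.721 = 2.4710782
For no arbitrage the full-cycle product must be 1, so the missing rate is 1 / 2.4710782 ≈ 0.4046816.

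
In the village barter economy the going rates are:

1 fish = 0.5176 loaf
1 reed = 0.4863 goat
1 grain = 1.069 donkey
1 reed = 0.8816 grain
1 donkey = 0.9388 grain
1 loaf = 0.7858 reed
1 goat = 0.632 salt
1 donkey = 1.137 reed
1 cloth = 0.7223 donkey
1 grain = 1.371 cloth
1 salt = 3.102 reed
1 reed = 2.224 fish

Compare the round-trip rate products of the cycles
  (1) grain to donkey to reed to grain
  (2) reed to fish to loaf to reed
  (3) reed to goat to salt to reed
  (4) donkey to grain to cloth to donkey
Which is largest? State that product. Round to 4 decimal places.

1.0715

(1) 1.069 × 1.137 × 0.8816 = 1.07154
(2) 2.224 × 0.5176 × 0.7858 = 0.90457
(3) 0.4863 × 0.632 × 3.102 = 0.95337
(4) 0.9388 × 1.371 × 0.7223 = 0.92967
Highest is cycle (1) at 1.0715 (>1, arbitrage).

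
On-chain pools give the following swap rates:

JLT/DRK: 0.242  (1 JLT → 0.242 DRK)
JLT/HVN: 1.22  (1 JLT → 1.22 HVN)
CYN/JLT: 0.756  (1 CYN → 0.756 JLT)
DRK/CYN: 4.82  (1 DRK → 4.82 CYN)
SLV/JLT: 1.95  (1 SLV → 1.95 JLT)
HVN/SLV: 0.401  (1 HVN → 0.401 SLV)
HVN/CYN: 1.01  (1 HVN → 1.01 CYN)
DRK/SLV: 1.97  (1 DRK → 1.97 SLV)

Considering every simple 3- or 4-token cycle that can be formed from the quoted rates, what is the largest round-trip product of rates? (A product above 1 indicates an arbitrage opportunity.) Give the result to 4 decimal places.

HVN→SLV→JLT→HVN: 0.401 × 1.95 × 1.22 = 0.95398
HVN→CYN→JLT→HVN: 1.01 × 0.756 × 1.22 = 0.93154
JLT→DRK→SLV→JLT: 0.242 × 1.97 × 1.95 = 0.92964
JLT→DRK→CYN→JLT: 0.242 × 4.82 × 0.756 = 0.88183
Maximum is HVN→SLV→JLT→HVN at 0.9540; no arbitrage — every cycle loses value.

0.9540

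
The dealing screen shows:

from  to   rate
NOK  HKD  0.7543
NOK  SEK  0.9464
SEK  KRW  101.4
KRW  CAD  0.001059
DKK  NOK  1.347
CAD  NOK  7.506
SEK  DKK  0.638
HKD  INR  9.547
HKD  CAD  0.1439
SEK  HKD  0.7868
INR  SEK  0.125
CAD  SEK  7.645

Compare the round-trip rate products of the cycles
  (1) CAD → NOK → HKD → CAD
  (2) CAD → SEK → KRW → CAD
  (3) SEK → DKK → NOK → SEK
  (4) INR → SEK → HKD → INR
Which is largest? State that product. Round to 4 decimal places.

(1) 7.506 × 0.7543 × 0.1439 = 0.81473
(2) 7.645 × 101.4 × 0.001059 = 0.82094
(3) 0.638 × 1.347 × 0.9464 = 0.81332
(4) 0.125 × 0.7868 × 9.547 = 0.93895
Highest is cycle (4) at 0.9389 (≤1, no arbitrage).

0.9389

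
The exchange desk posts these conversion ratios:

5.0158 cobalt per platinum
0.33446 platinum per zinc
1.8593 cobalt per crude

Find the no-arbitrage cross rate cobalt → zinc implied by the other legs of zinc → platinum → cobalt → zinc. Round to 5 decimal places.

Known legs of the cycle: 0.33446 × 5.0158 = 1.677584468
For no arbitrage the full-cycle product must be 1, so the missing rate is 1 / 1.677584468 ≈ 0.5960952.

0.59610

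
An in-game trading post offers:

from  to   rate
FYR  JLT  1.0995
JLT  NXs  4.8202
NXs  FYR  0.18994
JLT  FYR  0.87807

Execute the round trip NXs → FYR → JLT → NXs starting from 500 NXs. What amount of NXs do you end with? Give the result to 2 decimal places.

503.32

500 NXs × 0.18994 = 94.97 FYR
94.97 FYR × 1.0995 = 104.419515 JLT
104.419515 JLT × 4.8202 = 503.322946203 NXs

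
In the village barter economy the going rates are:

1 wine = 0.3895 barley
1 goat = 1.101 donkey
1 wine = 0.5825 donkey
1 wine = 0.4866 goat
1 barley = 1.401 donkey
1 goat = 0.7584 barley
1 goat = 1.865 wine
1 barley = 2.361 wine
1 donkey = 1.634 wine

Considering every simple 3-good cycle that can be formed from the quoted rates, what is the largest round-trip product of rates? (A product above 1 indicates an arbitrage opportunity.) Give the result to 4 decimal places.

barley→donkey→wine→barley: 1.401 × 1.634 × 0.3895 = 0.89166
goat→donkey→wine→goat: 1.101 × 1.634 × 0.4866 = 0.87541
goat→barley→wine→goat: 0.7584 × 2.361 × 0.4866 = 0.87130
Maximum is barley→donkey→wine→barley at 0.8917; no arbitrage — every cycle loses value.

0.8917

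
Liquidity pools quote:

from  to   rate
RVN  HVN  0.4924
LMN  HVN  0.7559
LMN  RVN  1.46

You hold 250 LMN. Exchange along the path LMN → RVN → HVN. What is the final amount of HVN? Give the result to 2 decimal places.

250 LMN × 1.46 = 365 RVN
365 RVN × 0.4924 = 179.726 HVN

179.73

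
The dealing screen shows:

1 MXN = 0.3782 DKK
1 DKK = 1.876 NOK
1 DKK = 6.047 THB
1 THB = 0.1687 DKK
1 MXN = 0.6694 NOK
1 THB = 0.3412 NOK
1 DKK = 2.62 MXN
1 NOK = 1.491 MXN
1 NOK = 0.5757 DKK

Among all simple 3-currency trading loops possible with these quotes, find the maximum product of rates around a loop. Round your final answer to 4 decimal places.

THB→NOK→DKK→THB: 0.3412 × 0.5757 × 6.047 = 1.18781
MXN→DKK→NOK→MXN: 0.3782 × 1.876 × 1.491 = 1.05787
MXN→NOK→DKK→MXN: 0.6694 × 0.5757 × 2.62 = 1.00968
Maximum is THB→NOK→DKK→THB at 1.1878; arbitrage exists.

1.1878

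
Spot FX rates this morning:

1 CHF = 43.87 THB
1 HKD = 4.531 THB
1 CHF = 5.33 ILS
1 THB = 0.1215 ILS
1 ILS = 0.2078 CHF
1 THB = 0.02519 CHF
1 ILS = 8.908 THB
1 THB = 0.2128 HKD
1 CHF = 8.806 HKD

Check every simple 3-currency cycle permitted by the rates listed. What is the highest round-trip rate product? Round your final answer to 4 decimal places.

1.1960

ILS→THB→CHF→ILS: 8.908 × 0.02519 × 5.33 = 1.19601
ILS→CHF→THB→ILS: 0.2078 × 43.87 × 0.1215 = 1.10762
HKD→THB→CHF→HKD: 4.531 × 0.02519 × 8.806 = 1.00508
Maximum is ILS→THB→CHF→ILS at 1.1960; arbitrage exists.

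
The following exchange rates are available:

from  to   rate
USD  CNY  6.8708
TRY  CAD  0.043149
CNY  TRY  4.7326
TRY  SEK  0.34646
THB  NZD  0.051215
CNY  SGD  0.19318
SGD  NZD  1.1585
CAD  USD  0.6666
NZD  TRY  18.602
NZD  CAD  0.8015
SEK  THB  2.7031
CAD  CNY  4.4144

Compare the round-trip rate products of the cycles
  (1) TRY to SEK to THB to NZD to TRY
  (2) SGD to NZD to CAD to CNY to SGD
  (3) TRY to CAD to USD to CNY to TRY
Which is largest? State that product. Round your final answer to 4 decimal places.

(1) 0.34646 × 2.7031 × 0.051215 × 18.602 = 0.89222
(2) 1.1585 × 0.8015 × 4.4144 × 0.19318 = 0.79183
(3) 0.043149 × 0.6666 × 6.8708 × 4.7326 = 0.93528
Highest is cycle (3) at 0.9353 (≤1, no arbitrage).

0.9353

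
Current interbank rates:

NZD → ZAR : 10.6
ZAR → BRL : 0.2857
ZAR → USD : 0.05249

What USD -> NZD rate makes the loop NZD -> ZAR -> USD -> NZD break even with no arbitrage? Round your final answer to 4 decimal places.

1.7973

Known legs of the cycle: 10.6 × 0.05249 = 0.556394
For no arbitrage the full-cycle product must be 1, so the missing rate is 1 / 0.556394 ≈ 1.797288.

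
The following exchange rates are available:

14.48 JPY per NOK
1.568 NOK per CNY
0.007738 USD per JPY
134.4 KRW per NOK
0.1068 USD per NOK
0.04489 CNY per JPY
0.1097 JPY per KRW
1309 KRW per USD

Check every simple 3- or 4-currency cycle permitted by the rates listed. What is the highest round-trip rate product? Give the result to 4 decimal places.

1.1112

USD→KRW→JPY→USD: 1309 × 0.1097 × 0.007738 = 1.11116
CNY→NOK→KRW→JPY→CNY: 1.568 × 134.4 × 0.1097 × 0.04489 = 1.03777
CNY→NOK→JPY→CNY: 1.568 × 14.48 × 0.04489 = 1.01921
Maximum is USD→KRW→JPY→USD at 1.1112; arbitrage exists.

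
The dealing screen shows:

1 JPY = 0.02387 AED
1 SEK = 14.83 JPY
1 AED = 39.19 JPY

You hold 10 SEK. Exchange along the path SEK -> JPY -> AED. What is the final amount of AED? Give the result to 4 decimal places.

3.5399

10 SEK × 14.83 = 148.3 JPY
148.3 JPY × 0.02387 = 3.539921 AED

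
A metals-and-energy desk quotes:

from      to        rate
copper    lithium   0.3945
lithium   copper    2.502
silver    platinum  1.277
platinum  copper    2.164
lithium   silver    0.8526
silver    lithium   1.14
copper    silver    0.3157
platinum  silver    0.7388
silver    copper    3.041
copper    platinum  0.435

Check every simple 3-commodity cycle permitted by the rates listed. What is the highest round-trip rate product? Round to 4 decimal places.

1.0228

silver→copper→lithium→silver: 3.041 × 0.3945 × 0.8526 = 1.02284
silver→copper→platinum→silver: 3.041 × 0.435 × 0.7388 = 0.97731
silver→lithium→copper→silver: 1.14 × 2.502 × 0.3157 = 0.90046
silver→platinum→copper→silver: 1.277 × 2.164 × 0.3157 = 0.87241
Maximum is silver→copper→lithium→silver at 1.0228; arbitrage exists.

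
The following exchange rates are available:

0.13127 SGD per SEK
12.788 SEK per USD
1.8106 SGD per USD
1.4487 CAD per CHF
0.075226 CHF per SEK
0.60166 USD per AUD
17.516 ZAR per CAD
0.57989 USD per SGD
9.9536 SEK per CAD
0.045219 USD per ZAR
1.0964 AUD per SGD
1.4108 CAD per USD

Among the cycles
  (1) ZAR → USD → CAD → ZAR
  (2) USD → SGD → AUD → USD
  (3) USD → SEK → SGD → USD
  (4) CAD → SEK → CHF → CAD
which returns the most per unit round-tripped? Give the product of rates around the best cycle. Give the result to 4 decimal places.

1.1944

(1) 0.045219 × 1.4108 × 17.516 = 1.11743
(2) 1.8106 × 1.0964 × 0.60166 = 1.19438
(3) 12.788 × 0.13127 × 0.57989 = 0.97345
(4) 9.9536 × 0.075226 × 1.4487 = 1.08474
Highest is cycle (2) at 1.1944 (>1, arbitrage).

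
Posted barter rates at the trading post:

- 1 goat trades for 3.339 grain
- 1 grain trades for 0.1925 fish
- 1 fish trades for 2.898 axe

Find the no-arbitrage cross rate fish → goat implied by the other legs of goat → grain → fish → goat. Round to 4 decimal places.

1.5558

Known legs of the cycle: 3.339 × 0.1925 = 0.6427575
For no arbitrage the full-cycle product must be 1, so the missing rate is 1 / 0.6427575 ≈ 1.555797.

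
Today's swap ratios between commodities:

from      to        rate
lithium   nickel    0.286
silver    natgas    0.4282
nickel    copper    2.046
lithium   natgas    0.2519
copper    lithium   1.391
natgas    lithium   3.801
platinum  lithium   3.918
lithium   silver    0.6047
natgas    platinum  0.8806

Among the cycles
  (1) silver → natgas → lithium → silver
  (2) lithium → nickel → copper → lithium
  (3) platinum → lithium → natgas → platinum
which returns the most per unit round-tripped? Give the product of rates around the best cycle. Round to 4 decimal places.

(1) 0.4282 × 3.801 × 0.6047 = 0.98420
(2) 0.286 × 2.046 × 1.391 = 0.81395
(3) 3.918 × 0.2519 × 0.8806 = 0.86910
Highest is cycle (1) at 0.9842 (≤1, no arbitrage).

0.9842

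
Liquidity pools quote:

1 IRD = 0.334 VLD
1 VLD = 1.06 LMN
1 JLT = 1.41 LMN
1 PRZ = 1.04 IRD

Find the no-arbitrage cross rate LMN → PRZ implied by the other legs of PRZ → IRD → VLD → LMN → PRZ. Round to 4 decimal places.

Known legs of the cycle: 1.04 × 0.334 × 1.06 = 0.3682016
For no arbitrage the full-cycle product must be 1, so the missing rate is 1 / 0.3682016 ≈ 2.715903.

2.7159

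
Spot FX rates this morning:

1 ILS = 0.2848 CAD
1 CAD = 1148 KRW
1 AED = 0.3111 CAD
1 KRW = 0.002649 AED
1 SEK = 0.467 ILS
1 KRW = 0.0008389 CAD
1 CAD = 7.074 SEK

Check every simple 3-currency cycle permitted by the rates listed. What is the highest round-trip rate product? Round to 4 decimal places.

CAD→KRW→AED→CAD: 1148 × 0.002649 × 0.3111 = 0.94607
CAD→SEK→ILS→CAD: 7.074 × 0.467 × 0.2848 = 0.94085
Maximum is CAD→KRW→AED→CAD at 0.9461; no arbitrage — every cycle loses value.

0.9461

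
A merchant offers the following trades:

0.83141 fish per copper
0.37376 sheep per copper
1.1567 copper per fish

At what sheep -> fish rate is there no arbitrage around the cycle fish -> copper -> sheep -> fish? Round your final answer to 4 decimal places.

2.3131

Known legs of the cycle: 1.1567 × 0.37376 = 0.432328192
For no arbitrage the full-cycle product must be 1, so the missing rate is 1 / 0.432328192 ≈ 2.313058.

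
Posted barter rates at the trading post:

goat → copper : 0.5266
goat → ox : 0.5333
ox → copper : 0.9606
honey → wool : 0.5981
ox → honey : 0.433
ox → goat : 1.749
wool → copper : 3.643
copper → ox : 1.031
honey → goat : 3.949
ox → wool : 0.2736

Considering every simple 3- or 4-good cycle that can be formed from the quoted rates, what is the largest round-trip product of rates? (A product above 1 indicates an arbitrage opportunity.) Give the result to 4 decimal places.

ox→wool→copper→ox: 0.2736 × 3.643 × 1.031 = 1.02762
ox→honey→wool→copper→ox: 0.433 × 0.5981 × 3.643 × 1.031 = 0.97270
ox→goat→copper→ox: 1.749 × 0.5266 × 1.031 = 0.94958
ox→honey→goat→copper→ox: 0.433 × 3.949 × 0.5266 × 1.031 = 0.92836
ox→honey→goat→ox: 0.433 × 3.949 × 0.5333 = 0.91190
Maximum is ox→wool→copper→ox at 1.0276; arbitrage exists.

1.0276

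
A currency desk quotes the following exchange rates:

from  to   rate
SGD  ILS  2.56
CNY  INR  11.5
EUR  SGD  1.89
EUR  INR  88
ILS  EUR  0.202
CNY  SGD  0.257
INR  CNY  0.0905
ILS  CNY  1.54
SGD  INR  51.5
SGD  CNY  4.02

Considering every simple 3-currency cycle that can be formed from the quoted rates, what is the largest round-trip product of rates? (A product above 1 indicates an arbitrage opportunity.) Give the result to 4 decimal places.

SGD→INR→CNY→SGD: 51.5 × 0.0905 × 0.257 = 1.19781
SGD→ILS→CNY→SGD: 2.56 × 1.54 × 0.257 = 1.01320
SGD→ILS→EUR→SGD: 2.56 × 0.202 × 1.89 = 0.97736
Maximum is SGD→INR→CNY→SGD at 1.1978; arbitrage exists.

1.1978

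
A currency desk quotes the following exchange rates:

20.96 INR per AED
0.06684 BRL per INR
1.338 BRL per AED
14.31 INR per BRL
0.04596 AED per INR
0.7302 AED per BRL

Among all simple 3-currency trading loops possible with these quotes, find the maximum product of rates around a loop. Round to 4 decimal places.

BRL→AED→INR→BRL: 0.7302 × 20.96 × 0.06684 = 1.02299
BRL→INR→AED→BRL: 14.31 × 0.04596 × 1.338 = 0.87999
Maximum is BRL→AED→INR→BRL at 1.0230; arbitrage exists.

1.0230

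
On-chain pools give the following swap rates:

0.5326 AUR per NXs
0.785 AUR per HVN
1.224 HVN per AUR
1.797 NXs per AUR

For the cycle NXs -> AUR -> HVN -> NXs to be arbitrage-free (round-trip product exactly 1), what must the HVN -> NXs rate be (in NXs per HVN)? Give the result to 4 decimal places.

1.5340

Known legs of the cycle: 0.5326 × 1.224 = 0.6519024
For no arbitrage the full-cycle product must be 1, so the missing rate is 1 / 0.6519024 ≈ 1.533972.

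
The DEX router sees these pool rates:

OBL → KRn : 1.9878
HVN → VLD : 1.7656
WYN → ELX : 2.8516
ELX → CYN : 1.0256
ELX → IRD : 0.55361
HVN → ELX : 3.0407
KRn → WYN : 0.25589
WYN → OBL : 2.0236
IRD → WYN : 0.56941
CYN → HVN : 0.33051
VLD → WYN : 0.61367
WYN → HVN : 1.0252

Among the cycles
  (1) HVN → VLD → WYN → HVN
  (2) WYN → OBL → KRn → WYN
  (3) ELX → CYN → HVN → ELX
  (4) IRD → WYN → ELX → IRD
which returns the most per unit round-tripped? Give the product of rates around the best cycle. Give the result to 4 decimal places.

(1) 1.7656 × 0.61367 × 1.0252 = 1.11080
(2) 2.0236 × 1.9878 × 0.25589 = 1.02932
(3) 1.0256 × 0.33051 × 3.0407 = 1.03071
(4) 0.56941 × 2.8516 × 0.55361 = 0.89891
Highest is cycle (1) at 1.1108 (>1, arbitrage).

1.1108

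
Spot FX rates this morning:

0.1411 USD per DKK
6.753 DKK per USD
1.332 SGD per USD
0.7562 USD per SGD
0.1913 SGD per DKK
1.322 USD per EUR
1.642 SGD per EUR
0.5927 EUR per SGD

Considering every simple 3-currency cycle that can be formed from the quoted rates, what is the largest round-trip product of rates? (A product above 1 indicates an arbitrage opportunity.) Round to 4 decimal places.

1.0437

USD→SGD→EUR→USD: 1.332 × 0.5927 × 1.322 = 1.04369
DKK→SGD→USD→DKK: 0.1913 × 0.7562 × 6.753 = 0.97690
Maximum is USD→SGD→EUR→USD at 1.0437; arbitrage exists.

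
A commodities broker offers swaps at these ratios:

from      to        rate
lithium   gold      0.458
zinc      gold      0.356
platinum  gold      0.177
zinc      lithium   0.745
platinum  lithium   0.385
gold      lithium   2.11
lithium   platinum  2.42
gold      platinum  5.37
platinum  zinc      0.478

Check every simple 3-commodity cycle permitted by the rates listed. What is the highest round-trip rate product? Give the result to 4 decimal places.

0.9469

platinum→lithium→gold→platinum: 0.385 × 0.458 × 5.37 = 0.94689
platinum→zinc→gold→platinum: 0.478 × 0.356 × 5.37 = 0.91380
platinum→gold→lithium→platinum: 0.177 × 2.11 × 2.42 = 0.90380
platinum→zinc→lithium→platinum: 0.478 × 0.745 × 2.42 = 0.86179
Maximum is platinum→lithium→gold→platinum at 0.9469; no arbitrage — every cycle loses value.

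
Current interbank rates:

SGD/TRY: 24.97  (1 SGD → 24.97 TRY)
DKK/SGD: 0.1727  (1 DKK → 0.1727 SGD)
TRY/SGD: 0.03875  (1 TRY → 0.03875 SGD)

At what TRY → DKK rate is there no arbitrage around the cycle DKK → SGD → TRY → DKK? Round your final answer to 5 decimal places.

Known legs of the cycle: 0.1727 × 24.97 = 4.312319
For no arbitrage the full-cycle product must be 1, so the missing rate is 1 / 4.312319 ≈ 0.2318938.

0.23189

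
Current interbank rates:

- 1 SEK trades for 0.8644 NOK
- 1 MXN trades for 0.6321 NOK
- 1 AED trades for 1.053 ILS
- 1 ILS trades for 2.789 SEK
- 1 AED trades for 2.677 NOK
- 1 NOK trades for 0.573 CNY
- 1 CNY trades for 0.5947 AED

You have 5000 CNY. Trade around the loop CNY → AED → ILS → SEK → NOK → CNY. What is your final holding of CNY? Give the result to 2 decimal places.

5000 CNY × 0.5947 = 2973.5 AED
2973.5 AED × 1.053 = 3131.0955 ILS
3131.0955 ILS × 2.789 = 8732.6253495 SEK
8732.6253495 SEK × 0.8644 = 7548.4813521078 NOK
7548.4813521078 NOK × 0.573 = 4325.2798147577694 CNY

4325.28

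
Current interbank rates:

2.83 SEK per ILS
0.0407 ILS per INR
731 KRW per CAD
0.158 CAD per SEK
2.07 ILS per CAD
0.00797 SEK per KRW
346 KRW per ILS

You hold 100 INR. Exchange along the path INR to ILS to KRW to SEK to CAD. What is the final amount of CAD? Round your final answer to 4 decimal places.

1.7733

100 INR × 0.0407 = 4.07 ILS
4.07 ILS × 346 = 1408.22 KRW
1408.22 KRW × 0.00797 = 11.2235134 SEK
11.2235134 SEK × 0.158 = 1.7733151172 CAD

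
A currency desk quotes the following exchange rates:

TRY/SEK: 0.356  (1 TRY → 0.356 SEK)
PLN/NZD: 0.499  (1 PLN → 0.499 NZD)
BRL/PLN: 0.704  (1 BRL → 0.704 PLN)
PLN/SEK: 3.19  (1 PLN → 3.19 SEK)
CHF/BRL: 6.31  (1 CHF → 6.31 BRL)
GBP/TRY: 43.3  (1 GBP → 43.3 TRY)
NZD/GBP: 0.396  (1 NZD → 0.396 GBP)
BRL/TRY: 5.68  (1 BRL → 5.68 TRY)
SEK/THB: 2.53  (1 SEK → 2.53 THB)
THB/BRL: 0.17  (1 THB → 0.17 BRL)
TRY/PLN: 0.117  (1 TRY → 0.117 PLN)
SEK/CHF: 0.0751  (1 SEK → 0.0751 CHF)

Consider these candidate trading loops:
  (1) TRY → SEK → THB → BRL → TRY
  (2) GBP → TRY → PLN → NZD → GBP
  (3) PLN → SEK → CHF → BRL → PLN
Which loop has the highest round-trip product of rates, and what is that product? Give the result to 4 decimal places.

(1) 0.356 × 2.53 × 0.17 × 5.68 = 0.86970
(2) 43.3 × 0.117 × 0.499 × 0.396 = 1.00108
(3) 3.19 × 0.0751 × 6.31 × 0.704 = 1.06422
Highest is cycle (3) at 1.0642 (>1, arbitrage).

1.0642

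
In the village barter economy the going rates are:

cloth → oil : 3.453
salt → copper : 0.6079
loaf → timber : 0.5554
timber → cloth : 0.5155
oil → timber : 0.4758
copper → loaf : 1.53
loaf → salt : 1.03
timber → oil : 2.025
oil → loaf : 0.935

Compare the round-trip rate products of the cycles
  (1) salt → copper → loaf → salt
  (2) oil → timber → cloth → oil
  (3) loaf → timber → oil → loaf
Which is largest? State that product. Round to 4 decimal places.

1.0516

(1) 0.6079 × 1.53 × 1.03 = 0.95799
(2) 0.4758 × 0.5155 × 3.453 = 0.84693
(3) 0.5554 × 2.025 × 0.935 = 1.05158
Highest is cycle (3) at 1.0516 (>1, arbitrage).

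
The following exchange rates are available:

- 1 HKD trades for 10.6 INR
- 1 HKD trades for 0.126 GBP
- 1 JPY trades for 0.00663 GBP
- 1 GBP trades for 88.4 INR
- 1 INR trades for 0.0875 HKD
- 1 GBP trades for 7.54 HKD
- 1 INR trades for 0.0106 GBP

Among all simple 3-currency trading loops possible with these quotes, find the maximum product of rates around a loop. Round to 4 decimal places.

GBP→INR→HKD→GBP: 88.4 × 0.0875 × 0.126 = 0.97461
GBP→HKD→INR→GBP: 7.54 × 10.6 × 0.0106 = 0.84719
Maximum is GBP→INR→HKD→GBP at 0.9746; no arbitrage — every cycle loses value.

0.9746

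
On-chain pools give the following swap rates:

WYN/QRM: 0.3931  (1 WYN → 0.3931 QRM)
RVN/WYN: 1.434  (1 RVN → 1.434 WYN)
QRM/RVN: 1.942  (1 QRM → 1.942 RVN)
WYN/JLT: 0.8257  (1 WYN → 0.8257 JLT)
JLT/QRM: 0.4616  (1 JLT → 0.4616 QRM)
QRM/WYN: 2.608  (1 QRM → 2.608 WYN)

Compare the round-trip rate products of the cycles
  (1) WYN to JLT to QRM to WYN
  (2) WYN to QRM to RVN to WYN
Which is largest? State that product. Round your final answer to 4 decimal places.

(1) 0.8257 × 0.4616 × 2.608 = 0.99402
(2) 0.3931 × 1.942 × 1.434 = 1.09472
Highest is cycle (2) at 1.0947 (>1, arbitrage).

1.0947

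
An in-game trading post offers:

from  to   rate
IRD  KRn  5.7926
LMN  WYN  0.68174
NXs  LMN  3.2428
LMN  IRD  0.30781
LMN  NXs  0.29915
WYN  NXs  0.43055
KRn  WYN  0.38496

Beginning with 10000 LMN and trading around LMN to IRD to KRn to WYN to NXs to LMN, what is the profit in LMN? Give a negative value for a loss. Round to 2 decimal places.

10000 LMN × 0.30781 = 3078.1 IRD
3078.1 IRD × 5.7926 = 17830.20206 KRn
17830.20206 KRn × 0.38496 = 6863.9145850176 WYN
6863.9145850176 WYN × 0.43055 = 2955.25842457932768 NXs
2955.25842457932768 NXs × 3.2428 = 9583.312019225843800704 LMN
Net change: 9583.312019225843800704 − 10000 = -416.687980774156199296 LMN

-416.69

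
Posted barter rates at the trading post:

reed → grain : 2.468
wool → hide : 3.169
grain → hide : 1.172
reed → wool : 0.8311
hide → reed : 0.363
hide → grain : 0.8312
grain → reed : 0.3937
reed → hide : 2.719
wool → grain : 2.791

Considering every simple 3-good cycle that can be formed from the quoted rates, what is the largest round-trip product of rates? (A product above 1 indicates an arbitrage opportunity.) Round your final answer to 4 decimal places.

grain→hide→reed→grain: 1.172 × 0.363 × 2.468 = 1.04998
wool→hide→reed→wool: 3.169 × 0.363 × 0.8311 = 0.95605
grain→reed→wool→grain: 0.3937 × 0.8311 × 2.791 = 0.91323
grain→reed→hide→grain: 0.3937 × 2.719 × 0.8312 = 0.88977
Maximum is grain→hide→reed→grain at 1.0500; arbitrage exists.

1.0500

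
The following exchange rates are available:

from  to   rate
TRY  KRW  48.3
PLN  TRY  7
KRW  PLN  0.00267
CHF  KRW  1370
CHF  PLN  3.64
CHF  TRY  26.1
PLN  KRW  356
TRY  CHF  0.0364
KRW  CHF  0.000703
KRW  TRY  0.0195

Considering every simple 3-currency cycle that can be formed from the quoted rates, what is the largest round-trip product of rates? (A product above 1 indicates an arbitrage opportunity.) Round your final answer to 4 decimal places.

0.9724

TRY→CHF→KRW→TRY: 0.0364 × 1370 × 0.0195 = 0.97243
TRY→CHF→PLN→TRY: 0.0364 × 3.64 × 7 = 0.92747
PLN→KRW→CHF→PLN: 356 × 0.000703 × 3.64 = 0.91098
TRY→KRW→PLN→TRY: 48.3 × 0.00267 × 7 = 0.90273
TRY→KRW→CHF→TRY: 48.3 × 0.000703 × 26.1 = 0.88622
Maximum is TRY→CHF→KRW→TRY at 0.9724; no arbitrage — every cycle loses value.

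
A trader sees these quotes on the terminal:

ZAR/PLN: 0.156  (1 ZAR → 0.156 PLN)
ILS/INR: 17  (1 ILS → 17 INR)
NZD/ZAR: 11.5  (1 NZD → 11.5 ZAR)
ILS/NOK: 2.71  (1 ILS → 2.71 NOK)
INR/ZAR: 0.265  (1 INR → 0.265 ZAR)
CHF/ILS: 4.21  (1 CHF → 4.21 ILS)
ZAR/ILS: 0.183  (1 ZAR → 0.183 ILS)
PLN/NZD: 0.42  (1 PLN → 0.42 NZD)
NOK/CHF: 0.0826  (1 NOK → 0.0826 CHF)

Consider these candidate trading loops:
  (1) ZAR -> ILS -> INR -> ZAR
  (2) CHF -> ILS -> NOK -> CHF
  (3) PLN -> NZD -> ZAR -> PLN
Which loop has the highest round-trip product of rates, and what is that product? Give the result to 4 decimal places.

0.9424

(1) 0.183 × 17 × 0.265 = 0.82442
(2) 4.21 × 2.71 × 0.0826 = 0.94239
(3) 0.42 × 11.5 × 0.156 = 0.75348
Highest is cycle (2) at 0.9424 (≤1, no arbitrage).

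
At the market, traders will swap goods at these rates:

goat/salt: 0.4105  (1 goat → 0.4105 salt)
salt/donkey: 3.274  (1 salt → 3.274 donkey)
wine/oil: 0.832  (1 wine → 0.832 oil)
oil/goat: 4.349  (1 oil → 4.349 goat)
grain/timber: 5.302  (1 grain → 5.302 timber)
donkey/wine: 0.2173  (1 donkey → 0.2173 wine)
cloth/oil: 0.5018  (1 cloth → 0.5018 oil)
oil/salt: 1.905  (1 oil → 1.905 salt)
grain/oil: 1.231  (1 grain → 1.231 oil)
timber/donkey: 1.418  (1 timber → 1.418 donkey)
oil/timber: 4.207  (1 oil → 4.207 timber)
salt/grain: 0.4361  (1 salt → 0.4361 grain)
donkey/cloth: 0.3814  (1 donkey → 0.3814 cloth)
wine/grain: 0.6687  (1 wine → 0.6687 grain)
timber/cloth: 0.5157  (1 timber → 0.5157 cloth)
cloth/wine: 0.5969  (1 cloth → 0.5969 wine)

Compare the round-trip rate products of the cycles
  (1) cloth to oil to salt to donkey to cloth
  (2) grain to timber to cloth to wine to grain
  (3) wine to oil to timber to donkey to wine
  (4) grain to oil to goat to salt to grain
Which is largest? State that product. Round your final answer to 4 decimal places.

(1) 0.5018 × 1.905 × 3.274 × 0.3814 = 1.19367
(2) 5.302 × 0.5157 × 0.5969 × 0.6687 = 1.09136
(3) 0.832 × 4.207 × 1.418 × 0.2173 = 1.07853
(4) 1.231 × 4.349 × 0.4105 × 0.4361 = 0.95840
Highest is cycle (1) at 1.1937 (>1, arbitrage).

1.1937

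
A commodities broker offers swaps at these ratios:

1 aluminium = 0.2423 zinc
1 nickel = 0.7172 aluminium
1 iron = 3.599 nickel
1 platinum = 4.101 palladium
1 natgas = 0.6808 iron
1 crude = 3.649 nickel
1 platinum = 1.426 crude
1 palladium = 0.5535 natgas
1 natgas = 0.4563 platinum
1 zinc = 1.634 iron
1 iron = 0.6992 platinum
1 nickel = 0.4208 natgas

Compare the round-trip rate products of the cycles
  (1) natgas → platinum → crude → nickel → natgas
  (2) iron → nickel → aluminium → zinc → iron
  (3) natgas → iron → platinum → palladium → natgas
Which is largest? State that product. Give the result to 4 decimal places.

(1) 0.4563 × 1.426 × 3.649 × 0.4208 = 0.99912
(2) 3.599 × 0.7172 × 0.2423 × 1.634 = 1.02195
(3) 0.6808 × 0.6992 × 4.101 × 0.5535 = 1.08051
Highest is cycle (3) at 1.0805 (>1, arbitrage).

1.0805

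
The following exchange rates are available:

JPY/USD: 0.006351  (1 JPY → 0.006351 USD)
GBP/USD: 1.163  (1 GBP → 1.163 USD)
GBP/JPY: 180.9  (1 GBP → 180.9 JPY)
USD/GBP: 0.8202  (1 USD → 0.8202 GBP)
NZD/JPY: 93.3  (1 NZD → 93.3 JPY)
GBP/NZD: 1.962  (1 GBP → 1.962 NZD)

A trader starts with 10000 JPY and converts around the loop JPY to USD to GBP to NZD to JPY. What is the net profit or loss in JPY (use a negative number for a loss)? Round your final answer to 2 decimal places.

-464.52

10000 JPY × 0.006351 = 63.51 USD
63.51 USD × 0.8202 = 52.090902 GBP
52.090902 GBP × 1.962 = 102.202349724 NZD
102.202349724 NZD × 93.3 = 9535.4792292492 JPY
Net change: 9535.4792292492 − 10000 = -464.5207707508 JPY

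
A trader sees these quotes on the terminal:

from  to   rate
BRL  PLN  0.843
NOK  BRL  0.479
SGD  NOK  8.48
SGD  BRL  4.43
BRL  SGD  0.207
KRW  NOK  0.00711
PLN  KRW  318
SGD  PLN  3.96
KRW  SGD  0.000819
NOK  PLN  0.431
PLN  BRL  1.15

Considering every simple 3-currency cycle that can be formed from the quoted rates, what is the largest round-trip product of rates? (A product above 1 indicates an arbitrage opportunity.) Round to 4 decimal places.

SGD→PLN→KRW→SGD: 3.96 × 318 × 0.000819 = 1.03135
NOK→PLN→KRW→NOK: 0.431 × 318 × 0.00711 = 0.97448
SGD→PLN→BRL→SGD: 3.96 × 1.15 × 0.207 = 0.94268
NOK→BRL→SGD→NOK: 0.479 × 0.207 × 8.48 = 0.84082
Maximum is SGD→PLN→KRW→SGD at 1.0314; arbitrage exists.

1.0314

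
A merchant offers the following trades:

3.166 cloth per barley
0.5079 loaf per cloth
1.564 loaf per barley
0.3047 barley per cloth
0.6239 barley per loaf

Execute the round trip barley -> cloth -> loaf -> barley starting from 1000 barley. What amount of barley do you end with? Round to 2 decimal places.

1000 barley × 3.166 = 3166 cloth
3166 cloth × 0.5079 = 1608.0114 loaf
1608.0114 loaf × 0.6239 = 1003.23831246 barley

1003.24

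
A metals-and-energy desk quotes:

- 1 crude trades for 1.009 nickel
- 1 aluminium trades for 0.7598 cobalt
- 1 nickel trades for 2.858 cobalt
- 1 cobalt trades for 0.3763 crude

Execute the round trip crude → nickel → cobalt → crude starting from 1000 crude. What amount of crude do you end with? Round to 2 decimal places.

1000 crude × 1.009 = 1009 nickel
1009 nickel × 2.858 = 2883.722 cobalt
2883.722 cobalt × 0.3763 = 1085.1445886 crude

1085.14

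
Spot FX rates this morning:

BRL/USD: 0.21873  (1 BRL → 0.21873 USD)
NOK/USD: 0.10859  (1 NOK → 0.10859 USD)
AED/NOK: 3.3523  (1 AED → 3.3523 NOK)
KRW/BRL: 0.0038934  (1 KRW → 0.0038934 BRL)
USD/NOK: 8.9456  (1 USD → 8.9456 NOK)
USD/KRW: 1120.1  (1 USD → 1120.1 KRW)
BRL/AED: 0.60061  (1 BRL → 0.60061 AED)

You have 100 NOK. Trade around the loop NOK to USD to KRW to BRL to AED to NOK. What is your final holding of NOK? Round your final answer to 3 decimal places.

100 NOK × 0.10859 = 10.859 USD
10.859 USD × 1120.1 = 12163.1659 KRW
12163.1659 KRW × 0.0038934 = 47.35607011506 BRL
47.35607011506 BRL × 0.60061 = 28.4425292718061866 AED
28.4425292718061866 AED × 3.3523 = 95.34789087787587933918 NOK

95.348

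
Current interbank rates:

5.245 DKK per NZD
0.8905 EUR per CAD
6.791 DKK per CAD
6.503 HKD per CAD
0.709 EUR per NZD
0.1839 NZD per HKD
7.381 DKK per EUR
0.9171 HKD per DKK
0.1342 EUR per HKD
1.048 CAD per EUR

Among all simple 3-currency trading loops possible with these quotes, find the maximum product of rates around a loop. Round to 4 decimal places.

0.9146

EUR→CAD→HKD→EUR: 1.048 × 6.503 × 0.1342 = 0.91459
EUR→DKK→HKD→EUR: 7.381 × 0.9171 × 0.1342 = 0.90842
HKD→NZD→DKK→HKD: 0.1839 × 5.245 × 0.9171 = 0.88459
Maximum is EUR→CAD→HKD→EUR at 0.9146; no arbitrage — every cycle loses value.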